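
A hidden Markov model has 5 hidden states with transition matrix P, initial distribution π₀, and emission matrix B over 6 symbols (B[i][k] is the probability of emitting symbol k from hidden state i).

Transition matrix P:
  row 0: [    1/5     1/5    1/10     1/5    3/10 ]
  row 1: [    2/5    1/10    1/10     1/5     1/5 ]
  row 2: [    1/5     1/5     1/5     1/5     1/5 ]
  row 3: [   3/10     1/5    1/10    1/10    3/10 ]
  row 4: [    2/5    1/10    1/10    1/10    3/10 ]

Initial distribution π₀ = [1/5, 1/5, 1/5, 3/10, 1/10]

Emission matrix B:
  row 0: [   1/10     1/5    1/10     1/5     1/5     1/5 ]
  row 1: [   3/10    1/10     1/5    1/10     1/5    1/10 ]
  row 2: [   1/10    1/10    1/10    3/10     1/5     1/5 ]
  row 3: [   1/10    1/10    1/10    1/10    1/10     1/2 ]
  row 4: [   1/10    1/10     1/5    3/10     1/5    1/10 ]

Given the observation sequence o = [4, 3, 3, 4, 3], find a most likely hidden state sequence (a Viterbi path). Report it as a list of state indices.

path = [0, 4, 4, 0, 4]

t=0: δ = [4.000e-02, 4.000e-02, 4.000e-02, 3.000e-02, 2.000e-02]  (obs o_0=4)
t=1: δ = [3.200e-03, 8.000e-04, 2.400e-03, 8.000e-04, 3.600e-03]  ψ = [1, 0, 2, 0, 0]  (obs o_1=3)
t=2: δ = [2.880e-04, 6.400e-05, 1.440e-04, 6.400e-05, 3.240e-04]  ψ = [4, 0, 2, 0, 4]  (obs o_2=3)
t=3: δ = [2.592e-05, 1.152e-05, 6.480e-06, 5.760e-06, 1.944e-05]  ψ = [4, 0, 4, 0, 4]  (obs o_3=4)
t=4: δ = [1.555e-06, 5.184e-07, 7.776e-07, 5.184e-07, 2.333e-06]  ψ = [4, 0, 0, 0, 0]  (obs o_4=3)
backtrack: best end state = 4; path = [0, 4, 4, 0, 4]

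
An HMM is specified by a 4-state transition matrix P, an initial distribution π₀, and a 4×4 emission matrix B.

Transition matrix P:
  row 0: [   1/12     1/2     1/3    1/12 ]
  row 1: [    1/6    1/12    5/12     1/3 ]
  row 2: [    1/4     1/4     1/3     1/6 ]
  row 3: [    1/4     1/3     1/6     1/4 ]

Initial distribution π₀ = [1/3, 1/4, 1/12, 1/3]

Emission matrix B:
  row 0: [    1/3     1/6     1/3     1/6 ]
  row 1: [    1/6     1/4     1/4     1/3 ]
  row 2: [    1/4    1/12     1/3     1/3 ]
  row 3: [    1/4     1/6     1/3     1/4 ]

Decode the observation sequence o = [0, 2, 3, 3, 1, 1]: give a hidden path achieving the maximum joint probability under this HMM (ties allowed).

t=0: δ = [1.111e-01, 4.167e-02, 2.083e-02, 8.333e-02]  (obs o_0=0)
t=1: δ = [6.944e-03, 1.389e-02, 1.235e-02, 6.944e-03]  ψ = [3, 0, 0, 3]  (obs o_1=2)
t=2: δ = [5.144e-04, 1.157e-03, 1.929e-03, 1.157e-03]  ψ = [2, 0, 1, 1]  (obs o_2=3)
t=3: δ = [8.038e-05, 1.608e-04, 2.143e-04, 9.645e-05]  ψ = [2, 2, 2, 1]  (obs o_3=3)
t=4: δ = [8.931e-06, 1.340e-05, 5.954e-06, 8.931e-06]  ψ = [2, 2, 2, 1]  (obs o_4=1)
t=5: δ = [3.721e-07, 1.116e-06, 4.651e-07, 7.442e-07]  ψ = [1, 0, 1, 1]  (obs o_5=1)
backtrack: best end state = 1; path = [0, 1, 2, 2, 0, 1]

path = [0, 1, 2, 2, 0, 1]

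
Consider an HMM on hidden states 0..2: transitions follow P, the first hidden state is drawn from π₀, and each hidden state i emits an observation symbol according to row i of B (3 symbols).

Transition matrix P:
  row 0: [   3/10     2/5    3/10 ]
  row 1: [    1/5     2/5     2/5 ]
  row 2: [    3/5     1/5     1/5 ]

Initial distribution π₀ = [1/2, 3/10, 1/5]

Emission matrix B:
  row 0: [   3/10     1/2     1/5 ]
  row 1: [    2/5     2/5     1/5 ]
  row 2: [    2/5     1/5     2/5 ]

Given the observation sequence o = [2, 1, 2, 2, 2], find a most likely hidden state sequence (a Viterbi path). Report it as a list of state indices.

t=0: δ = [1.000e-01, 6.000e-02, 8.000e-02]  (obs o_0=2)
t=1: δ = [2.400e-02, 1.600e-02, 6.000e-03]  ψ = [2, 0, 0]  (obs o_1=1)
t=2: δ = [1.440e-03, 1.920e-03, 2.880e-03]  ψ = [0, 0, 0]  (obs o_2=2)
t=3: δ = [3.456e-04, 1.536e-04, 3.072e-04]  ψ = [2, 1, 1]  (obs o_3=2)
t=4: δ = [3.686e-05, 2.765e-05, 4.147e-05]  ψ = [2, 0, 0]  (obs o_4=2)
backtrack: best end state = 2; path = [2, 0, 2, 0, 2]

path = [2, 0, 2, 0, 2]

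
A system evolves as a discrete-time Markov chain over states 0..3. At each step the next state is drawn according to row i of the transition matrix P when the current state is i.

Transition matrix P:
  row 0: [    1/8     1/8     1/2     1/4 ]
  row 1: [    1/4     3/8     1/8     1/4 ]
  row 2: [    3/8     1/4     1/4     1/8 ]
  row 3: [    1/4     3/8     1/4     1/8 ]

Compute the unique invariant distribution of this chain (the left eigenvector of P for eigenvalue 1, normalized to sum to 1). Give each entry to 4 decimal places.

Balance equations π_j = Σ_i π_i·P[i][j]:
  π_0 = 1/8·π_0 + 1/4·π_1 + 3/8·π_2 + 1/4·π_3
  π_1 = 1/8·π_0 + 3/8·π_1 + 1/4·π_2 + 3/8·π_3
  π_2 = 1/2·π_0 + 1/8·π_1 + 1/4·π_2 + 1/4·π_3
  normalize: π_0 + π_1 + π_2 + π_3 = 1
Solving the linear system gives exactly π = [139/549, 152/549, 17/61, 35/183].

π = [0.2532, 0.2769, 0.2787, 0.1913]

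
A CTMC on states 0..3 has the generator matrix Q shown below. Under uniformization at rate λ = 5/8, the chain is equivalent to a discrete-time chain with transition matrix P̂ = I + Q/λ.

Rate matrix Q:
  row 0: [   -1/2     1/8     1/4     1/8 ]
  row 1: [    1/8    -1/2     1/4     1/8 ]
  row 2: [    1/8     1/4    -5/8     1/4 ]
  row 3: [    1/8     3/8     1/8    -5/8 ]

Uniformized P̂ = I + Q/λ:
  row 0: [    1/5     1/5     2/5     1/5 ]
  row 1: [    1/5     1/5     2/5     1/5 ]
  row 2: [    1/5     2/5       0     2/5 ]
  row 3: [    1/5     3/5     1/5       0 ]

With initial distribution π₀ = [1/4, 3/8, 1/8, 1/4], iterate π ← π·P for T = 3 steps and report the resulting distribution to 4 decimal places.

t=0: π = [0.2500, 0.3750, 0.1250, 0.2500]
t=1: π = [0.2000, 0.3250, 0.3000, 0.1750]
t=2: π = [0.2000, 0.3300, 0.2450, 0.2250]
t=3: π = [0.2000, 0.3390, 0.2570, 0.2040]

π = [0.2000, 0.3390, 0.2570, 0.2040]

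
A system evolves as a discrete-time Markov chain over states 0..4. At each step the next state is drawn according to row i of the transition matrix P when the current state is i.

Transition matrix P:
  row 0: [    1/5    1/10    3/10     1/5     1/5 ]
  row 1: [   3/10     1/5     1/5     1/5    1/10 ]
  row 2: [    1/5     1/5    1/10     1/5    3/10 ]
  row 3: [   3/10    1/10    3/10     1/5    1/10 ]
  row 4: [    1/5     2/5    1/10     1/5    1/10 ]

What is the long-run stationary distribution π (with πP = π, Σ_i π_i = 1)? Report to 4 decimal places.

Balance equations π_j = Σ_i π_i·P[i][j]:
  π_0 = 1/5·π_0 + 3/10·π_1 + 1/5·π_2 + 3/10·π_3 + 1/5·π_4
  π_1 = 1/10·π_0 + 1/5·π_1 + 1/5·π_2 + 1/10·π_3 + 2/5·π_4
  π_2 = 3/10·π_0 + 1/5·π_1 + 1/10·π_2 + 3/10·π_3 + 1/10·π_4
  π_3 = 1/5·π_0 + 1/5·π_1 + 1/5·π_2 + 1/5·π_3 + 1/5·π_4
  normalize: π_0 + π_1 + π_2 + π_3 + π_4 = 1
Solving the linear system gives exactly π = [749/3135, 593/3135, 216/1045, 1/5, 518/3135].

π = [0.2389, 0.1892, 0.2067, 0.2000, 0.1652]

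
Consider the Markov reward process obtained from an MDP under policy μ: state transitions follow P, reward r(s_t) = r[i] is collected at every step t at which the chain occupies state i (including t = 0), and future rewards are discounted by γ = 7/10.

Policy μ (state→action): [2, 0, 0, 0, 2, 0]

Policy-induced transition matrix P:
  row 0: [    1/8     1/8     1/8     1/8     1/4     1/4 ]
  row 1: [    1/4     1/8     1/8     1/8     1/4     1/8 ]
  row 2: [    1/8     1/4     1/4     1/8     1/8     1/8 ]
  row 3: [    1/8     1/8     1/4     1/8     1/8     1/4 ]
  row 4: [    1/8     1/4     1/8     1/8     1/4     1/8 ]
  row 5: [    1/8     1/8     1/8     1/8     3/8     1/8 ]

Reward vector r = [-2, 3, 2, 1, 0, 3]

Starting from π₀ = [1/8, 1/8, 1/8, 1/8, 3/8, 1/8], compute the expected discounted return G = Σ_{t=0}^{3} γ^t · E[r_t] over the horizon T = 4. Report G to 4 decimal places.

t=0: π = [0.1250, 0.1250, 0.1250, 0.1250, 0.3750, 0.1250], E[r] = 0.8750, γ^t·E[r] = 0.875000, running G = 0.875000
t=1: π = [0.1406, 0.1875, 0.1563, 0.1250, 0.2344, 0.1563], E[r] = 1.1875, γ^t·E[r] = 0.831250, running G = 1.706250
t=2: π = [0.1484, 0.1738, 0.1602, 0.1250, 0.2344, 0.1582], E[r] = 1.1445, γ^t·E[r] = 0.560820, running G = 2.267070
t=3: π = [0.1467, 0.1743, 0.1606, 0.1250, 0.2341, 0.1592], E[r] = 1.1533, γ^t·E[r] = 0.395589, running G = 2.662659

G = 2.6627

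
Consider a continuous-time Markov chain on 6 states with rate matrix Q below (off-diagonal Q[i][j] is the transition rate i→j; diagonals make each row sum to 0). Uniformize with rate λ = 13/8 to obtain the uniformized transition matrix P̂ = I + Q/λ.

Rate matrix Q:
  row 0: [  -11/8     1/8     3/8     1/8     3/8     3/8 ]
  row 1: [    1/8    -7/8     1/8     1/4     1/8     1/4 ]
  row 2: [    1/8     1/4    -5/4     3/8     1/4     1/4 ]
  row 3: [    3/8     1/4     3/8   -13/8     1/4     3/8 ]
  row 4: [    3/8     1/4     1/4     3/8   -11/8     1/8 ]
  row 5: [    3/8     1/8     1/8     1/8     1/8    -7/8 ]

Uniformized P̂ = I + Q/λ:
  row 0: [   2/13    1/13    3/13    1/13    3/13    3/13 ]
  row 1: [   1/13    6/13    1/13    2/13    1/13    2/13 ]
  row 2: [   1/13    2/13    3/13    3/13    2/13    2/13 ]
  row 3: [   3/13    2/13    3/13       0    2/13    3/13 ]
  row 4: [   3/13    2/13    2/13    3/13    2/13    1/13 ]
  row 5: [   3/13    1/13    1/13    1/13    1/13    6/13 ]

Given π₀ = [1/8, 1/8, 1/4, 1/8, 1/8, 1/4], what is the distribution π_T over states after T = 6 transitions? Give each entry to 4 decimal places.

t=0: π = [0.1250, 0.1250, 0.2500, 0.1250, 0.1250, 0.2500]
t=1: π = [0.1635, 0.1635, 0.1635, 0.1346, 0.1346, 0.2404]
t=2: π = [0.1679, 0.1731, 0.1583, 0.1250, 0.1354, 0.2404]
t=3: π = [0.1669, 0.1757, 0.1567, 0.1258, 0.1350, 0.2399]
t=4: π = [0.1668, 0.1766, 0.1564, 0.1256, 0.1347, 0.2398]
t=5: π = [0.1667, 0.1769, 0.1563, 0.1256, 0.1346, 0.2398]
t=6: π = [0.1667, 0.1770, 0.1563, 0.1256, 0.1346, 0.2397]

π = [0.1667, 0.1770, 0.1563, 0.1256, 0.1346, 0.2397]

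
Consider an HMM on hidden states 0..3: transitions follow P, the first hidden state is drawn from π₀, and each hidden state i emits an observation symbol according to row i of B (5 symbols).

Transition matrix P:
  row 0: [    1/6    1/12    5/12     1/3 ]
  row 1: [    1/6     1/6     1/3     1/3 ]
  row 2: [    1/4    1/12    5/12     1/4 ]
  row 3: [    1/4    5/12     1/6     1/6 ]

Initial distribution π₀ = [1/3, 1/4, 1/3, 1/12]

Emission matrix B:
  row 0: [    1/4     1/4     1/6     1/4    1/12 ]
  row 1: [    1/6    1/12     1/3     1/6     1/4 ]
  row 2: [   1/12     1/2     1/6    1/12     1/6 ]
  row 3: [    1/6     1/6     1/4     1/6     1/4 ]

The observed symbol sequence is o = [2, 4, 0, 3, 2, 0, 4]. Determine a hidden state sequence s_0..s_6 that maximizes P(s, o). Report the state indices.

path = [1, 3, 1, 3, 1, 3, 1]

t=0: δ = [5.556e-02, 8.333e-02, 5.556e-02, 2.083e-02]  (obs o_0=2)
t=1: δ = [1.157e-03, 3.472e-03, 4.630e-03, 6.944e-03]  ψ = [1, 1, 1, 1]  (obs o_1=4)
t=2: δ = [4.340e-04, 4.823e-04, 1.608e-04, 1.929e-04]  ψ = [3, 3, 2, 1]  (obs o_2=0)
t=3: δ = [2.009e-05, 1.340e-05, 1.507e-05, 2.679e-05]  ψ = [1, 1, 0, 1]  (obs o_3=3)
t=4: δ = [1.116e-06, 3.721e-06, 1.395e-06, 1.674e-06]  ψ = [3, 3, 0, 0]  (obs o_4=2)
t=5: δ = [1.550e-07, 1.163e-07, 1.034e-07, 2.067e-07]  ψ = [1, 3, 1, 1]  (obs o_5=0)
t=6: δ = [4.307e-09, 2.153e-08, 1.077e-08, 1.292e-08]  ψ = [3, 3, 0, 0]  (obs o_6=4)
backtrack: best end state = 1; path = [1, 3, 1, 3, 1, 3, 1]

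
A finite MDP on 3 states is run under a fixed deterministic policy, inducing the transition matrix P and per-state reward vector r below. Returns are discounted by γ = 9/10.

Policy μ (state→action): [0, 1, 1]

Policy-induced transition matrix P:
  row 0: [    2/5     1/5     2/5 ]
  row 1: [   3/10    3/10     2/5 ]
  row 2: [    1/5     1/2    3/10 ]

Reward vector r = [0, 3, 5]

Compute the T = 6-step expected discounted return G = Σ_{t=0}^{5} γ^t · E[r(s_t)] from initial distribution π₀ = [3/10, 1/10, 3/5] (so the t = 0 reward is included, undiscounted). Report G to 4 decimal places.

t=0: π = [0.3000, 0.1000, 0.6000], E[r] = 3.3000, γ^t·E[r] = 3.300000, running G = 3.300000
t=1: π = [0.2700, 0.3900, 0.3400], E[r] = 2.8700, γ^t·E[r] = 2.583000, running G = 5.883000
t=2: π = [0.2930, 0.3410, 0.3660], E[r] = 2.8530, γ^t·E[r] = 2.310930, running G = 8.193930
t=3: π = [0.2927, 0.3439, 0.3634], E[r] = 2.8487, γ^t·E[r] = 2.076702, running G = 10.270632
t=4: π = [0.2929, 0.3434, 0.3637], E[r] = 2.8485, γ^t·E[r] = 1.868921, running G = 12.139553
t=5: π = [0.2929, 0.3434, 0.3636], E[r] = 2.8485, γ^t·E[r] = 1.682003, running G = 13.821556

G = 13.8216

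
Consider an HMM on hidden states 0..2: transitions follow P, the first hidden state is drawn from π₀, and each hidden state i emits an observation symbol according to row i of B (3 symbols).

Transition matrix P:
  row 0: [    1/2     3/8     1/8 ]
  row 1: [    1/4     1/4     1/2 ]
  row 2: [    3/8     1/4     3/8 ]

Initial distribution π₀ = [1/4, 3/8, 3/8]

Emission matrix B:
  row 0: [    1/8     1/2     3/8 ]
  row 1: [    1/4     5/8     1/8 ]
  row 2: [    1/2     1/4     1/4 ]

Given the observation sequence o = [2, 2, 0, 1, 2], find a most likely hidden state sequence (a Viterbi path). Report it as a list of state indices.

t=0: δ = [9.375e-02, 4.688e-02, 9.375e-02]  (obs o_0=2)
t=1: δ = [1.758e-02, 4.395e-03, 8.789e-03]  ψ = [0, 0, 2]  (obs o_1=2)
t=2: δ = [1.099e-03, 1.648e-03, 1.648e-03]  ψ = [0, 0, 2]  (obs o_2=0)
t=3: δ = [3.090e-04, 2.575e-04, 2.060e-04]  ψ = [2, 0, 1]  (obs o_3=1)
t=4: δ = [5.794e-05, 1.448e-05, 3.219e-05]  ψ = [0, 0, 1]  (obs o_4=2)
backtrack: best end state = 0; path = [2, 2, 2, 0, 0]

path = [2, 2, 2, 0, 0]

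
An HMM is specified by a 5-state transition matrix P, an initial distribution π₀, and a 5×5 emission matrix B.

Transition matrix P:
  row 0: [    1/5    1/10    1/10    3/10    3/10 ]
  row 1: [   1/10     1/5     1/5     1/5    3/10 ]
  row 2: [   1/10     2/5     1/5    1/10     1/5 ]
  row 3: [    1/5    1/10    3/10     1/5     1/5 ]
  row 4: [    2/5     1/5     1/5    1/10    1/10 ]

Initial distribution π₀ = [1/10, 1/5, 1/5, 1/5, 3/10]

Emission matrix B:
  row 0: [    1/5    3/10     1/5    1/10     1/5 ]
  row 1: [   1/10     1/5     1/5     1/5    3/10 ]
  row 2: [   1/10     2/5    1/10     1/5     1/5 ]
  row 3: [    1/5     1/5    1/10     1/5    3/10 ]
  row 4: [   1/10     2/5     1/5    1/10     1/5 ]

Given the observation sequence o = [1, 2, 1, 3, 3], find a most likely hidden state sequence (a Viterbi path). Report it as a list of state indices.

path = [4, 0, 4, 2, 1]

t=0: δ = [3.000e-02, 4.000e-02, 8.000e-02, 4.000e-02, 1.200e-01]  (obs o_0=1)
t=1: δ = [9.600e-03, 6.400e-03, 2.400e-03, 1.200e-03, 3.200e-03]  ψ = [4, 2, 4, 4, 2]  (obs o_1=2)
t=2: δ = [5.760e-04, 2.560e-04, 5.120e-04, 5.760e-04, 1.152e-03]  ψ = [0, 1, 1, 0, 0]  (obs o_2=1)
t=3: δ = [4.608e-05, 4.608e-05, 4.608e-05, 3.456e-05, 1.728e-05]  ψ = [4, 4, 4, 0, 0]  (obs o_3=3)
t=4: δ = [9.216e-07, 3.686e-06, 2.074e-06, 2.765e-06, 1.382e-06]  ψ = [0, 2, 3, 0, 0]  (obs o_4=3)
backtrack: best end state = 1; path = [4, 0, 4, 2, 1]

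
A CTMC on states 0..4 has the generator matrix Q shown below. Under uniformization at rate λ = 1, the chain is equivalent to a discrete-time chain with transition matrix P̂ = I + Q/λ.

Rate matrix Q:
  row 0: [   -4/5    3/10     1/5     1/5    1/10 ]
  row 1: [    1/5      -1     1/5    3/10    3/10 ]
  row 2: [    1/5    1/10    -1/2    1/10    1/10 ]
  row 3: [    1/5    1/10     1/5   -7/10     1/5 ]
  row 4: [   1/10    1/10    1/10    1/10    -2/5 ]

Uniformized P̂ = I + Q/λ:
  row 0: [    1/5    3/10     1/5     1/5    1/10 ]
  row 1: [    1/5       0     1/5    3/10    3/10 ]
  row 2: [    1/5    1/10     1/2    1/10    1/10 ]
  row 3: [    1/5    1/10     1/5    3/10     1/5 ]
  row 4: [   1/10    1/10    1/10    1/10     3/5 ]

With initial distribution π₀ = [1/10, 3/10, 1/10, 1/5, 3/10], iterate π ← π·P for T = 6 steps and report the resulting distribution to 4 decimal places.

π = [0.1713, 0.1220, 0.2444, 0.1768, 0.2854]

t=0: π = [0.1000, 0.3000, 0.1000, 0.2000, 0.3000]
t=1: π = [0.1700, 0.0900, 0.2000, 0.2100, 0.3300]
t=2: π = [0.1670, 0.1250, 0.2270, 0.1770, 0.3040]
t=3: π = [0.1696, 0.1209, 0.2377, 0.1771, 0.2947]
t=4: π = [0.1705, 0.1218, 0.2418, 0.1766, 0.2892]
t=5: π = [0.1711, 0.1219, 0.2436, 0.1767, 0.2866]
t=6: π = [0.1713, 0.1220, 0.2444, 0.1768, 0.2854]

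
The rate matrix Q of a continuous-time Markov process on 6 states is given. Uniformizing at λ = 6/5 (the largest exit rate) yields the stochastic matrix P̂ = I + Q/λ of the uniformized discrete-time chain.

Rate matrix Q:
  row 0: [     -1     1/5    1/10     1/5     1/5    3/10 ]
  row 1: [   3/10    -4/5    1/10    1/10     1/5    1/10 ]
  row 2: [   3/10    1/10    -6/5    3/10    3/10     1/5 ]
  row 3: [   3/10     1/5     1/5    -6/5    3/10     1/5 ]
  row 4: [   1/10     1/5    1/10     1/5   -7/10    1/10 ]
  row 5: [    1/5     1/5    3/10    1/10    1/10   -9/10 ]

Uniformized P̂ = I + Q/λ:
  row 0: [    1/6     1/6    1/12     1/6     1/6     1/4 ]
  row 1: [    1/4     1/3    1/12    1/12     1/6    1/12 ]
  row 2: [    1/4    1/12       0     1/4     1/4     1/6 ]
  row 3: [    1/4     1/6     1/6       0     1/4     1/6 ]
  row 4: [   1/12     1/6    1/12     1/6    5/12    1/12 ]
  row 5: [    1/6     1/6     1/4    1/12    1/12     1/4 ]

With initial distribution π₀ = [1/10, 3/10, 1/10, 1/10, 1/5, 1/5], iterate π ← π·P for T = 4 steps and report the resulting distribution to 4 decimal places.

t=0: π = [0.1000, 0.3000, 0.1000, 0.1000, 0.2000, 0.2000]
t=1: π = [0.1917, 0.2083, 0.1167, 0.1167, 0.2167, 0.1500]
t=2: π = [0.1854, 0.1917, 0.1083, 0.1271, 0.2278, 0.1597]
t=3: π = [0.1833, 0.1896, 0.1115, 0.1252, 0.2299, 0.1605]
t=4: π = [0.1830, 0.1890, 0.1112, 0.1259, 0.2305, 0.1604]

π = [0.1830, 0.1890, 0.1112, 0.1259, 0.2305, 0.1604]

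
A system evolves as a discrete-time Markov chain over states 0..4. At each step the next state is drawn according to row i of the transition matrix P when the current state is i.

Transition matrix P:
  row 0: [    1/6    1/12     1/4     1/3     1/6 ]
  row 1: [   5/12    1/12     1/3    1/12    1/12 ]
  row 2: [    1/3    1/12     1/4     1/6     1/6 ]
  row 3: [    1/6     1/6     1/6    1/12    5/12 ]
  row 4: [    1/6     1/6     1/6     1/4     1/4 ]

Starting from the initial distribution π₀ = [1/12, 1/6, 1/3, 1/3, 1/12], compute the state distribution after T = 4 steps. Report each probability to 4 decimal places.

π = [0.2337, 0.1186, 0.2246, 0.1983, 0.2248]

t=0: π = [0.0833, 0.1667, 0.3333, 0.3333, 0.0833]
t=1: π = [0.2639, 0.1181, 0.2292, 0.1458, 0.2431]
t=2: π = [0.2344, 0.1157, 0.2274, 0.2089, 0.2135]
t=3: π = [0.2335, 0.1185, 0.2244, 0.1965, 0.2270]
t=4: π = [0.2337, 0.1186, 0.2246, 0.1983, 0.2248]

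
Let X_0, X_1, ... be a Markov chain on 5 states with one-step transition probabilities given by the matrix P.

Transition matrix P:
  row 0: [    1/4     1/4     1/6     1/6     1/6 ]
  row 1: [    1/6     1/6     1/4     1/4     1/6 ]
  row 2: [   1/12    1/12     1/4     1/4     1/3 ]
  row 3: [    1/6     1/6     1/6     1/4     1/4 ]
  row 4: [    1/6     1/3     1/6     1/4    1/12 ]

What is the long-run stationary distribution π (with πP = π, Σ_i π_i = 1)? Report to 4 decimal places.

π = [0.1637, 0.1975, 0.1998, 0.2364, 0.2028]

Balance equations π_j = Σ_i π_i·P[i][j]:
  π_0 = 1/4·π_0 + 1/6·π_1 + 1/12·π_2 + 1/6·π_3 + 1/6·π_4
  π_1 = 1/4·π_0 + 1/6·π_1 + 1/12·π_2 + 1/6·π_3 + 1/3·π_4
  π_2 = 1/6·π_0 + 1/4·π_1 + 1/4·π_2 + 1/6·π_3 + 1/6·π_4
  π_3 = 1/6·π_0 + 1/4·π_1 + 1/4·π_2 + 1/4·π_3 + 1/4·π_4
  normalize: π_0 + π_1 + π_2 + π_3 + π_4 = 1
Solving the linear system gives exactly π = [1695/10357, 2045/10357, 2069/10357, 2448/10357, 2100/10357].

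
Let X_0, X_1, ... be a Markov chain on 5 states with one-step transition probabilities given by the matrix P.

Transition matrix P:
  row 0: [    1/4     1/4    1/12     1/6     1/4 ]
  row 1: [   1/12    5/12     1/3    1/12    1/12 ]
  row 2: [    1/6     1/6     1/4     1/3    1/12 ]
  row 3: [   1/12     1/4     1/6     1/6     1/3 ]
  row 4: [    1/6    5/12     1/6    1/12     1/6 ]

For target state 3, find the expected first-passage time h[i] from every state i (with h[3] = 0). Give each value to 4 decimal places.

First-step conditioning: h[3] = 0; for i ≠ 3, h[i] = 1 + Σ_k P[i][k]·h[k].
  h[0] = 1 + 1/4·h[0] + 1/4·h[1] + 1/12·h[2] + 1/4·h[4]
  h[1] = 1 + 1/12·h[0] + 5/12·h[1] + 1/3·h[2] + 1/12·h[4]
  h[2] = 1 + 1/6·h[0] + 1/6·h[1] + 1/4·h[2] + 1/12·h[4]
  h[4] = 1 + 1/6·h[0] + 5/12·h[1] + 1/6·h[2] + 1/6·h[4]
Solving the 4×4 linear system over states ≠ 3 gives exactly h = [16908/2755, 17292/2755, 13272/2755, 0, 17988/2755] (h[3] = 0 is the target).

h = [6.1372, 6.2766, 4.8174, 0.0000, 6.5292]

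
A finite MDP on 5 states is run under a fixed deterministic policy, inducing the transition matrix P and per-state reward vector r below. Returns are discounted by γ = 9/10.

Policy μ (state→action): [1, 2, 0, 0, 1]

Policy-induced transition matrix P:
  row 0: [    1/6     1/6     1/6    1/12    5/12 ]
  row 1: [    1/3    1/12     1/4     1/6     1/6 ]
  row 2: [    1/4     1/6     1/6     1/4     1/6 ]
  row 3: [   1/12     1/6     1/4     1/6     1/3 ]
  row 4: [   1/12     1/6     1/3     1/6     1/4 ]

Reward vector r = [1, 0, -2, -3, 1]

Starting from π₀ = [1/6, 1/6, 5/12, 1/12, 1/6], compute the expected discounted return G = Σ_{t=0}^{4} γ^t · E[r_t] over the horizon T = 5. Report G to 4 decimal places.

G = -2.4378

t=0: π = [0.1667, 0.1667, 0.4167, 0.0833, 0.1667], E[r] = -0.7500, γ^t·E[r] = -0.750000, running G = -0.750000
t=1: π = [0.2083, 0.1528, 0.2153, 0.1875, 0.2361], E[r] = -0.5486, γ^t·E[r] = -0.493750, running G = -1.243750
t=2: π = [0.1748, 0.1539, 0.2344, 0.1672, 0.2697], E[r] = -0.5260, γ^t·E[r] = -0.426094, running G = -1.669844
t=3: π = [0.1754, 0.1538, 0.2384, 0.1716, 0.2607], E[r] = -0.5555, γ^t·E[r] = -0.404965, running G = -2.074809
t=4: π = [0.1761, 0.1538, 0.2372, 0.1719, 0.2609], E[r] = -0.5532, γ^t·E[r] = -0.362963, running G = -2.437771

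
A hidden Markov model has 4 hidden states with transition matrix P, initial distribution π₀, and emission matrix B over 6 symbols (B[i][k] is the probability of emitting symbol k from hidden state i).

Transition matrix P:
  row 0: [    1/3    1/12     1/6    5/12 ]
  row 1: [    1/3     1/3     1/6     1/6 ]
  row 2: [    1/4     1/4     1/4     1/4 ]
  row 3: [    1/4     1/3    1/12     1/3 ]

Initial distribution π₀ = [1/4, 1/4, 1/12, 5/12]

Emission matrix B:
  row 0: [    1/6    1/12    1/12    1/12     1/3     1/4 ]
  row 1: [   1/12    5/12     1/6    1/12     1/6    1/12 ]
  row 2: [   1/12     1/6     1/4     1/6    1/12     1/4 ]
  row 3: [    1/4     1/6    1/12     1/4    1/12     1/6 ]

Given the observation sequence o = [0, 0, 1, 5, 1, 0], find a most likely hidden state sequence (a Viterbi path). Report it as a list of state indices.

path = [3, 3, 1, 0, 3, 3]

t=0: δ = [4.167e-02, 2.083e-02, 6.944e-03, 1.042e-01]  (obs o_0=0)
t=1: δ = [4.340e-03, 2.894e-03, 7.234e-04, 8.681e-03]  ψ = [3, 3, 3, 3]  (obs o_1=0)
t=2: δ = [1.808e-04, 1.206e-03, 1.206e-04, 4.823e-04]  ψ = [3, 3, 0, 3]  (obs o_2=1)
t=3: δ = [1.005e-04, 3.349e-05, 5.023e-05, 3.349e-05]  ψ = [1, 1, 1, 1]  (obs o_3=5)
t=4: δ = [2.791e-06, 5.233e-06, 2.791e-06, 6.977e-06]  ψ = [0, 2, 0, 0]  (obs o_4=1)
t=5: δ = [2.907e-07, 1.938e-07, 7.268e-08, 5.814e-07]  ψ = [1, 3, 1, 3]  (obs o_5=0)
backtrack: best end state = 3; path = [3, 3, 1, 0, 3, 3]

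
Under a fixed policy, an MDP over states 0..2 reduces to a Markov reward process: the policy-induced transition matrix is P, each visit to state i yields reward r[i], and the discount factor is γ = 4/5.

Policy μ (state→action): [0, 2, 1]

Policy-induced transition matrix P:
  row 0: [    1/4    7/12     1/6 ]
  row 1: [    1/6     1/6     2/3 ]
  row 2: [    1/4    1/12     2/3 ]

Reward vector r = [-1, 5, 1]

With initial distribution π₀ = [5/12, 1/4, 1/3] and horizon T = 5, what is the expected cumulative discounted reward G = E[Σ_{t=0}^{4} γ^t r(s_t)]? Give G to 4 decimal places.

G = 4.8147

t=0: π = [0.4167, 0.2500, 0.3333], E[r] = 1.1667, γ^t·E[r] = 1.166667, running G = 1.166667
t=1: π = [0.2292, 0.3125, 0.4583], E[r] = 1.7917, γ^t·E[r] = 1.433333, running G = 2.600000
t=2: π = [0.2240, 0.2240, 0.5521], E[r] = 1.4479, γ^t·E[r] = 0.926667, running G = 3.526667
t=3: π = [0.2313, 0.2140, 0.5547], E[r] = 1.3932, γ^t·E[r] = 0.713333, running G = 4.240000
t=4: π = [0.2322, 0.2168, 0.5510], E[r] = 1.4030, γ^t·E[r] = 0.574667, running G = 4.814667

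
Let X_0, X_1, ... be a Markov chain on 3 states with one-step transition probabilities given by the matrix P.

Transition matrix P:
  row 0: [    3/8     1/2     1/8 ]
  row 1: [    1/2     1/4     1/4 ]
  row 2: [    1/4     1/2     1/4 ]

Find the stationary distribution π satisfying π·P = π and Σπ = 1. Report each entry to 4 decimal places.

π = [0.4000, 0.4000, 0.2000]

Balance equations π_j = Σ_i π_i·P[i][j]:
  π_0 = 3/8·π_0 + 1/2·π_1 + 1/4·π_2
  π_1 = 1/2·π_0 + 1/4·π_1 + 1/2·π_2
  normalize: π_0 + π_1 + π_2 = 1
Solving the linear system gives exactly π = [2/5, 2/5, 1/5].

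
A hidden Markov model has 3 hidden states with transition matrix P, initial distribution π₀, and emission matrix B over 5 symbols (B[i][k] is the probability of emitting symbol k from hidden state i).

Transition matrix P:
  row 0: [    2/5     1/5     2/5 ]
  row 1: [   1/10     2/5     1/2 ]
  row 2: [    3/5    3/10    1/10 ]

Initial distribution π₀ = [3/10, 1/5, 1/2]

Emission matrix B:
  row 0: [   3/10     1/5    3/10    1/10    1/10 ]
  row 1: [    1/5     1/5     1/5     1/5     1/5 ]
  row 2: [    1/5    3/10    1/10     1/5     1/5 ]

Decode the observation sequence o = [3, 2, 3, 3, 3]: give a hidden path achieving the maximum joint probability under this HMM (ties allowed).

t=0: δ = [3.000e-02, 4.000e-02, 1.000e-01]  (obs o_0=3)
t=1: δ = [1.800e-02, 6.000e-03, 2.000e-03]  ψ = [2, 2, 1]  (obs o_1=2)
t=2: δ = [7.200e-04, 7.200e-04, 1.440e-03]  ψ = [0, 0, 0]  (obs o_2=3)
t=3: δ = [8.640e-05, 8.640e-05, 7.200e-05]  ψ = [2, 2, 1]  (obs o_3=3)
t=4: δ = [4.320e-06, 6.912e-06, 8.640e-06]  ψ = [2, 1, 1]  (obs o_4=3)
backtrack: best end state = 2; path = [2, 0, 2, 1, 2]

path = [2, 0, 2, 1, 2]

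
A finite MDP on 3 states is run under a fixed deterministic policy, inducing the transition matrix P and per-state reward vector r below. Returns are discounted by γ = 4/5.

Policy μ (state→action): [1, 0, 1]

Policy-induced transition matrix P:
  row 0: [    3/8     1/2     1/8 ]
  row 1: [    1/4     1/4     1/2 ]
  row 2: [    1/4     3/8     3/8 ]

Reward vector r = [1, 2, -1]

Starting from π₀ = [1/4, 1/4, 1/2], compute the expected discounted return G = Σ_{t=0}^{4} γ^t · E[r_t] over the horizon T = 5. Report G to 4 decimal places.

G = 1.8370

t=0: π = [0.2500, 0.2500, 0.5000], E[r] = 0.2500, γ^t·E[r] = 0.250000, running G = 0.250000
t=1: π = [0.2813, 0.3750, 0.3438], E[r] = 0.6875, γ^t·E[r] = 0.550000, running G = 0.800000
t=2: π = [0.2852, 0.3633, 0.3516], E[r] = 0.6602, γ^t·E[r] = 0.422500, running G = 1.222500
t=3: π = [0.2856, 0.3652, 0.3491], E[r] = 0.6670, γ^t·E[r] = 0.341500, running G = 1.564000
t=4: π = [0.2857, 0.3651, 0.3492], E[r] = 0.6666, γ^t·E[r] = 0.273025, running G = 1.837025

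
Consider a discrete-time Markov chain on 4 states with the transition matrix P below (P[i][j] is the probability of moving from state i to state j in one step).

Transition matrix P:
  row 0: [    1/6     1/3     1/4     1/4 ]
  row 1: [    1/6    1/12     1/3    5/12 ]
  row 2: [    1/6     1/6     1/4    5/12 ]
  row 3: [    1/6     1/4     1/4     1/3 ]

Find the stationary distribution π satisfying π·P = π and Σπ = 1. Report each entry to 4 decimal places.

Balance equations π_j = Σ_i π_i·P[i][j]:
  π_0 = 1/6·π_0 + 1/6·π_1 + 1/6·π_2 + 1/6·π_3
  π_1 = 1/3·π_0 + 1/12·π_1 + 1/6·π_2 + 1/4·π_3
  π_2 = 1/4·π_0 + 1/3·π_1 + 1/4·π_2 + 1/4·π_3
  normalize: π_0 + π_1 + π_2 + π_3 = 1
Solving the linear system gives exactly π = [1/6, 35/169, 271/1014, 14/39].

π = [0.1667, 0.2071, 0.2673, 0.3590]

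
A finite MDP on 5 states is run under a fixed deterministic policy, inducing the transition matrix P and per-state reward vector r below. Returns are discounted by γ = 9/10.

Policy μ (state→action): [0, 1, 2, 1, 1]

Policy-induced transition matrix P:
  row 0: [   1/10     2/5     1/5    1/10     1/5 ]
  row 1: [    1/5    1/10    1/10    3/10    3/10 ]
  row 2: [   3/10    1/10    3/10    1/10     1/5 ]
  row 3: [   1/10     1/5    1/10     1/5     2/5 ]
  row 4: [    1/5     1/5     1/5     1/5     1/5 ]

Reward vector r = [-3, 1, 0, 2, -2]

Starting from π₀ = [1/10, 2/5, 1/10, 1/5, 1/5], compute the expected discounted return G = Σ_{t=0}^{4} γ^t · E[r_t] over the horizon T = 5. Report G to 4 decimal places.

t=0: π = [0.1000, 0.4000, 0.1000, 0.2000, 0.2000], E[r] = 0.1000, γ^t·E[r] = 0.100000, running G = 0.100000
t=1: π = [0.1800, 0.1700, 0.1500, 0.2200, 0.2800], E[r] = -0.4900, γ^t·E[r] = -0.441000, running G = -0.341000
t=2: π = [0.1750, 0.2040, 0.1760, 0.1840, 0.2610], E[r] = -0.4750, γ^t·E[r] = -0.384750, running G = -0.725750
t=3: π = [0.1817, 0.1970, 0.1788, 0.1853, 0.2572], E[r] = -0.4919, γ^t·E[r] = -0.358595, running G = -1.084345
t=4: π = [0.1812, 0.1988, 0.1797, 0.1837, 0.2568], E[r] = -0.4910, γ^t·E[r] = -0.322145, running G = -1.406490

G = -1.4065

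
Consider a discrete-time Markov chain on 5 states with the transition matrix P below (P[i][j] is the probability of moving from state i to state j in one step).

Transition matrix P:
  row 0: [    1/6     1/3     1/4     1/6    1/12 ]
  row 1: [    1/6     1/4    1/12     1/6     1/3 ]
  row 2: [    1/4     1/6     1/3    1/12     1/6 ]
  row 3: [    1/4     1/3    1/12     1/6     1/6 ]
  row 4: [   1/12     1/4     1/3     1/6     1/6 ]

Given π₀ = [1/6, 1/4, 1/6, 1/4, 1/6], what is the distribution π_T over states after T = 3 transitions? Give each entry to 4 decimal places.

π = [0.1805, 0.2598, 0.2152, 0.1490, 0.1954]

t=0: π = [0.1667, 0.2500, 0.1667, 0.2500, 0.1667]
t=1: π = [0.1875, 0.2708, 0.1944, 0.1528, 0.1944]
t=2: π = [0.1794, 0.2622, 0.2118, 0.1505, 0.1962]
t=3: π = [0.1805, 0.2598, 0.2152, 0.1490, 0.1954]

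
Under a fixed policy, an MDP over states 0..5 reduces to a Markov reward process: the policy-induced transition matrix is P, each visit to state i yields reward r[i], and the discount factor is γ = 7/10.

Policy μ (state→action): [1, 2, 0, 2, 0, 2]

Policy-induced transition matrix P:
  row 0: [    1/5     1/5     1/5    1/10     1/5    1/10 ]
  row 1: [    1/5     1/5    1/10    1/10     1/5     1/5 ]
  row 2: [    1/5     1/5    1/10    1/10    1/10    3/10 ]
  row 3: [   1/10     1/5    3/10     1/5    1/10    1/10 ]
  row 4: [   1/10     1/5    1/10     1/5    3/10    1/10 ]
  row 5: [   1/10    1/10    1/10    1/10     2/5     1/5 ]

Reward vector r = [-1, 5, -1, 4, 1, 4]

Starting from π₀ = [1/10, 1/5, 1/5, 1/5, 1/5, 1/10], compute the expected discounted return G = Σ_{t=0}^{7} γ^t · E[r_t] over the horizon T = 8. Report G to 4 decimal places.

G = 6.5204

t=0: π = [0.1000, 0.2000, 0.2000, 0.2000, 0.2000, 0.1000], E[r] = 2.1000, γ^t·E[r] = 2.100000, running G = 2.100000
t=1: π = [0.1500, 0.1900, 0.1500, 0.1400, 0.2000, 0.1700], E[r] = 2.0900, γ^t·E[r] = 1.463000, running G = 3.563000
t=2: π = [0.1490, 0.1830, 0.1430, 0.1340, 0.2250, 0.1660], E[r] = 2.0480, γ^t·E[r] = 1.003520, running G = 4.566520
t=3: π = [0.1475, 0.1834, 0.1417, 0.1359, 0.2280, 0.1635], E[r] = 2.0534, γ^t·E[r] = 0.704316, running G = 5.270836
t=4: π = [0.1473, 0.1837, 0.1419, 0.1364, 0.2277, 0.1630], E[r] = 2.0545, γ^t·E[r] = 0.493281, running G = 5.764117
t=5: π = [0.1473, 0.1837, 0.1420, 0.1364, 0.2275, 0.1631], E[r] = 2.0546, γ^t·E[r] = 0.345319, running G = 6.109436
t=6: π = [0.1473, 0.1837, 0.1420, 0.1364, 0.2275, 0.1631], E[r] = 2.0546, γ^t·E[r] = 0.241719, running G = 6.351154
t=7: π = [0.1473, 0.1837, 0.1420, 0.1364, 0.2275, 0.1631], E[r] = 2.0546, γ^t·E[r] = 0.169202, running G = 6.520357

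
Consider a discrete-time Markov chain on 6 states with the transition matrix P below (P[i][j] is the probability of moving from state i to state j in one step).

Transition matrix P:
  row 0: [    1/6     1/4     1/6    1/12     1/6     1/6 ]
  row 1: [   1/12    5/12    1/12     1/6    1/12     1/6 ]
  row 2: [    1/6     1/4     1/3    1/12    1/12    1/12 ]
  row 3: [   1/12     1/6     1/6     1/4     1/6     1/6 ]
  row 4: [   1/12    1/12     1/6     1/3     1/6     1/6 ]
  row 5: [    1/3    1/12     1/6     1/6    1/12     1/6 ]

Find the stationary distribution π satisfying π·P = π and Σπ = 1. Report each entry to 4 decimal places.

π = [0.1484, 0.2282, 0.1772, 0.1741, 0.1202, 0.1519]

Balance equations π_j = Σ_i π_i·P[i][j]:
  π_0 = 1/6·π_0 + 1/12·π_1 + 1/6·π_2 + 1/12·π_3 + 1/12·π_4 + 1/3·π_5
  π_1 = 1/4·π_0 + 5/12·π_1 + 1/4·π_2 + 1/6·π_3 + 1/12·π_4 + 1/12·π_5
  π_2 = 1/6·π_0 + 1/12·π_1 + 1/3·π_2 + 1/6·π_3 + 1/6·π_4 + 1/6·π_5
  π_3 = 1/12·π_0 + 1/6·π_1 + 1/12·π_2 + 1/4·π_3 + 1/3·π_4 + 1/6·π_5
  π_4 = 1/6·π_0 + 1/12·π_1 + 1/12·π_2 + 1/6·π_3 + 1/6·π_4 + 1/12·π_5
  normalize: π_0 + π_1 + π_2 + π_3 + π_4 + π_5 = 1
Solving the linear system gives exactly π = [4251/28637, 6534/28637, 5074/28637, 4985/28637, 3443/28637, 4350/28637].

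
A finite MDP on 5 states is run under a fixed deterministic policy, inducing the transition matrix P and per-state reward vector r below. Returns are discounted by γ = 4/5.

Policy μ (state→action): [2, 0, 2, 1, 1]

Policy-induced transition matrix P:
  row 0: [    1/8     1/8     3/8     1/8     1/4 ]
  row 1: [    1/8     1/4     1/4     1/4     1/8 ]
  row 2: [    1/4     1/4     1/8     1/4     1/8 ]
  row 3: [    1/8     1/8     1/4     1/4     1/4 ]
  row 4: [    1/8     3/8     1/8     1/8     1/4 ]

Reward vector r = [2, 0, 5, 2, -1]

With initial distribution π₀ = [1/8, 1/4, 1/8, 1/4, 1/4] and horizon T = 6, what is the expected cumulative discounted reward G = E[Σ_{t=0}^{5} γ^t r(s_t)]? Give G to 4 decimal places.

G = 5.4253

t=0: π = [0.1250, 0.2500, 0.1250, 0.2500, 0.2500], E[r] = 1.1250, γ^t·E[r] = 1.125000, running G = 1.125000
t=1: π = [0.1406, 0.2344, 0.2188, 0.2031, 0.2031], E[r] = 1.5781, γ^t·E[r] = 1.262500, running G = 2.387500
t=2: π = [0.1523, 0.2324, 0.2148, 0.2070, 0.1934], E[r] = 1.5996, γ^t·E[r] = 1.023750, running G = 3.411250
t=3: π = [0.1519, 0.2292, 0.2180, 0.2068, 0.1941], E[r] = 1.6133, γ^t·E[r] = 0.826000, running G = 4.237250
t=4: π = [0.1523, 0.2294, 0.2175, 0.2068, 0.1941], E[r] = 1.6113, γ^t·E[r] = 0.659975, running G = 4.897225
t=5: π = [0.1522, 0.2294, 0.2176, 0.2067, 0.1941], E[r] = 1.6116, γ^t·E[r] = 0.528081, running G = 5.425306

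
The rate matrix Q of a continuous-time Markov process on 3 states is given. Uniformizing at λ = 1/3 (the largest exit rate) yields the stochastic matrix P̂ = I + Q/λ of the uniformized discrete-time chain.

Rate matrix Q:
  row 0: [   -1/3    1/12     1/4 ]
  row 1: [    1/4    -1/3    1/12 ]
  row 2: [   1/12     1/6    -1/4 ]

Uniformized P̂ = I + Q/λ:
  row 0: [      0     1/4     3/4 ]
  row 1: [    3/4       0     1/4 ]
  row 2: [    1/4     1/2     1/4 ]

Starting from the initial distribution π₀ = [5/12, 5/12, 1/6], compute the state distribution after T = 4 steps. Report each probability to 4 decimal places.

π = [0.3024, 0.2751, 0.4225]

t=0: π = [0.4167, 0.4167, 0.1667]
t=1: π = [0.3542, 0.1875, 0.4583]
t=2: π = [0.2552, 0.3177, 0.4271]
t=3: π = [0.3451, 0.2773, 0.3776]
t=4: π = [0.3024, 0.2751, 0.4225]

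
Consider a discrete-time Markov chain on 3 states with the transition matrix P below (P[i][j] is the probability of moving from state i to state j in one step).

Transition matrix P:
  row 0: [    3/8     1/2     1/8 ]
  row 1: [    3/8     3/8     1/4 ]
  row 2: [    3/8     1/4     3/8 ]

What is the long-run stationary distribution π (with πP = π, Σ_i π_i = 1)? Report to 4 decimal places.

π = [0.3750, 0.3929, 0.2321]

Balance equations π_j = Σ_i π_i·P[i][j]:
  π_0 = 3/8·π_0 + 3/8·π_1 + 3/8·π_2
  π_1 = 1/2·π_0 + 3/8·π_1 + 1/4·π_2
  normalize: π_0 + π_1 + π_2 = 1
Solving the linear system gives exactly π = [3/8, 11/28, 13/56].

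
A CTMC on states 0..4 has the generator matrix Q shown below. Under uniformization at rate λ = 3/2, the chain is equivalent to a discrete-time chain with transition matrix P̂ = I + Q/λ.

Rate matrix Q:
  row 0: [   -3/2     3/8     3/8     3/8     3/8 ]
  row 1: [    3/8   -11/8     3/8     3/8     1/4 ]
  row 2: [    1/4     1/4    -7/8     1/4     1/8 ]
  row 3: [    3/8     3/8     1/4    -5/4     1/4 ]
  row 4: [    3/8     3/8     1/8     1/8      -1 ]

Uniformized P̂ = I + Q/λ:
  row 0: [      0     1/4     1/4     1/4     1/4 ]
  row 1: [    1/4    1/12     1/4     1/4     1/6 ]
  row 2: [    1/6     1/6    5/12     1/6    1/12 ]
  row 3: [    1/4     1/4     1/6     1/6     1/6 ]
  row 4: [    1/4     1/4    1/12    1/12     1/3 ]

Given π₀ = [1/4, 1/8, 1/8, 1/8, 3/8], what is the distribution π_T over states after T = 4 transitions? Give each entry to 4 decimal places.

t=0: π = [0.2500, 0.1250, 0.1250, 0.1250, 0.3750]
t=1: π = [0.1771, 0.2188, 0.1979, 0.1667, 0.2396]
t=2: π = [0.1892, 0.1970, 0.2292, 0.1797, 0.2049]
t=3: π = [0.1836, 0.1981, 0.2391, 0.1818, 0.1975]
t=4: π = [0.1842, 0.1971, 0.2418, 0.1820, 0.1950]

π = [0.1842, 0.1971, 0.2418, 0.1820, 0.1950]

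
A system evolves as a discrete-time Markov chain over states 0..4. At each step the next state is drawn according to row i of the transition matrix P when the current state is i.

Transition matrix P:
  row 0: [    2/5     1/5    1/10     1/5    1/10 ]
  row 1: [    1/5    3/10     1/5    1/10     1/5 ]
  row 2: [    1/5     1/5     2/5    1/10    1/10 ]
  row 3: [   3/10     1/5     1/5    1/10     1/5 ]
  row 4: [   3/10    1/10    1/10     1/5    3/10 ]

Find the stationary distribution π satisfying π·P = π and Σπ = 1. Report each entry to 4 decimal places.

π = [0.2893, 0.2035, 0.1928, 0.1458, 0.1687]

Balance equations π_j = Σ_i π_i·P[i][j]:
  π_0 = 2/5·π_0 + 1/5·π_1 + 1/5·π_2 + 3/10·π_3 + 3/10·π_4
  π_1 = 1/5·π_0 + 3/10·π_1 + 1/5·π_2 + 1/5·π_3 + 1/10·π_4
  π_2 = 1/10·π_0 + 1/5·π_1 + 2/5·π_2 + 1/5·π_3 + 1/10·π_4
  π_3 = 1/5·π_0 + 1/10·π_1 + 1/10·π_2 + 1/10·π_3 + 1/5·π_4
  normalize: π_0 + π_1 + π_2 + π_3 + π_4 = 1
Solving the linear system gives exactly π = [1645/5686, 1157/5686, 548/2843, 829/5686, 959/5686].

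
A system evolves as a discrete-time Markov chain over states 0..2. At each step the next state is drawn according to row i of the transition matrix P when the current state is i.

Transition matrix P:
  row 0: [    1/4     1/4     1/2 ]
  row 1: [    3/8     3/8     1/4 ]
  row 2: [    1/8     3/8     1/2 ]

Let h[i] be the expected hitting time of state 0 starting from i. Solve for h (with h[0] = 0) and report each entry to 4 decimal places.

First-step conditioning: h[0] = 0; for i ≠ 0, h[i] = 1 + Σ_k P[i][k]·h[k].
  h[1] = 1 + 3/8·h[1] + 1/4·h[2]
  h[2] = 1 + 3/8·h[1] + 1/2·h[2]
Solving the 2×2 linear system over states ≠ 0 gives exactly h = [0, 24/7, 32/7] (h[0] = 0 is the target).

h = [0.0000, 3.4286, 4.5714]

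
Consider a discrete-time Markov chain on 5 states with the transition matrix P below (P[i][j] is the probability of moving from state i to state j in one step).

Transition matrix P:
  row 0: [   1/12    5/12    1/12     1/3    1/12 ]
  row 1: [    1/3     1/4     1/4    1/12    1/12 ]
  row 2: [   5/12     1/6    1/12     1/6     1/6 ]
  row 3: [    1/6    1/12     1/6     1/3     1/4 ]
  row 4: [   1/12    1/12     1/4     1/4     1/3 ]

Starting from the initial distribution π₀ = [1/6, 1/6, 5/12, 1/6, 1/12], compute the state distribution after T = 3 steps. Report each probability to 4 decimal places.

π = [0.2133, 0.1997, 0.1694, 0.2366, 0.1810]

t=0: π = [0.1667, 0.1667, 0.4167, 0.1667, 0.0833]
t=1: π = [0.2778, 0.2014, 0.1389, 0.2153, 0.1667]
t=2: π = [0.1979, 0.2211, 0.1626, 0.2459, 0.1725]
t=3: π = [0.2133, 0.1997, 0.1694, 0.2366, 0.1810]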